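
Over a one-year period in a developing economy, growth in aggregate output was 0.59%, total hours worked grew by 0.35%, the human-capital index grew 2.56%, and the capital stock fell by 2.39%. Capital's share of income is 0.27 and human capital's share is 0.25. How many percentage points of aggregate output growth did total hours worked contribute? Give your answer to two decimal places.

Labor's share = 1 − 0.27 − 0.25 = 0.48.
Contribution = share × growth = 0.48 × 0.35 = 0.168 pp.

0.17 pp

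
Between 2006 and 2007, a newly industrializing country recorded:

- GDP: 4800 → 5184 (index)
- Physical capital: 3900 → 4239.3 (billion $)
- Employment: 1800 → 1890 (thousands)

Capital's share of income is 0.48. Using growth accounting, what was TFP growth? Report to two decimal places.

GDP growth = (5184 − 4800) / 4800 = 8%.
Physical capital growth = (4239.3 − 3900) / 3900 = 8.7%.
Employment growth = (1890 − 1800) / 1800 = 5%.
Labor's share = 1 − 0.48 = 0.52.
Physical capital: 0.48 × 8.7 = 4.176 pp.
Employment: 0.52 × 5 = 2.6 pp.
TFP growth = 8 − 6.776 = 1.224%.

TFP grew 1.22%.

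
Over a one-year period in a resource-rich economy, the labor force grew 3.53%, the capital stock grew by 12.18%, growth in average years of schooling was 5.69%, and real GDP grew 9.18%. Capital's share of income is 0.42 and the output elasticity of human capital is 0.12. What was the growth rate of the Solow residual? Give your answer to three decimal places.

1.758%

Labor's share = 1 − 0.42 − 0.12 = 0.46.
The capital stock: 0.42 × 12.18 = 5.1156 pp.
Average years of schooling: 0.12 × 5.69 = 0.6828 pp.
The labor force: 0.46 × 3.53 = 1.6238 pp.
TFP growth = 9.18 − 7.4222 = 1.7578%.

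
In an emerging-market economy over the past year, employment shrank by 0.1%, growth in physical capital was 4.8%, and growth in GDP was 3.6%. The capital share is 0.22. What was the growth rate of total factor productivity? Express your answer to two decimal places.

Labor's share = 1 − 0.22 = 0.78.
Physical capital: 0.22 × 4.8 = 1.056 pp.
Employment: 0.78 × (-0.1) = -0.078 pp.
TFP growth = 3.6 − 0.978 = 2.622%.

2.62%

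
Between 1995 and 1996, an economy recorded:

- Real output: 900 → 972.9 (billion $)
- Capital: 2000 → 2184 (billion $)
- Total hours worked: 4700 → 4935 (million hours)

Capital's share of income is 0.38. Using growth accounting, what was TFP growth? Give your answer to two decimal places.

Real output growth = (972.9 − 900) / 900 = 8.1%.
Capital growth = (2184 − 2000) / 2000 = 9.2%.
Total hours worked growth = (4935 − 4700) / 4700 = 5%.
Labor's share = 1 − 0.38 = 0.62.
Capital: 0.38 × 9.2 = 3.496 pp.
Total hours worked: 0.62 × 5 = 3.1 pp.
TFP growth = 8.1 − 6.596 = 1.504%.

1.50%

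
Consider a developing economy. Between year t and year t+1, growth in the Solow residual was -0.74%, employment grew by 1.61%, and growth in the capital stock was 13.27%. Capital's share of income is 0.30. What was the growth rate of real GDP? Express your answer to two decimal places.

Labor's share = 1 − 0.3 = 0.7.
The capital stock: 0.3 × 13.27 = 3.981 pp.
Employment: 0.7 × 1.61 = 1.127 pp.
Output growth = -0.74 + 5.108 = 4.368%.

Real GDP grew 4.37%.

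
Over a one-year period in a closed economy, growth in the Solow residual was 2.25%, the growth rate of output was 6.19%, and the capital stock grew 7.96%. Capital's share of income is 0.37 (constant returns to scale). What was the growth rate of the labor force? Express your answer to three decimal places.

Labor's share = 1 − 0.37 = 0.63.
gY = gA + 0.37×7.96 + 0.63×g.
0.63×g = 6.19 − 2.25 − 2.9452 = 0.9948.
g = 0.9948 / 0.63 = 1.57905%.

1.579%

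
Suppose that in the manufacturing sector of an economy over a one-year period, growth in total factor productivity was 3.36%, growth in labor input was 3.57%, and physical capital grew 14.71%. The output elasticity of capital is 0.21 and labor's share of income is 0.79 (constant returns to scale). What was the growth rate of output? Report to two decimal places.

Labor's share = 1 − 0.21 = 0.79.
Physical capital: 0.21 × 14.71 = 3.0891 pp.
Labor input: 0.79 × 3.57 = 2.8203 pp.
Output growth = 3.36 + 5.9094 = 9.2694%.

9.27%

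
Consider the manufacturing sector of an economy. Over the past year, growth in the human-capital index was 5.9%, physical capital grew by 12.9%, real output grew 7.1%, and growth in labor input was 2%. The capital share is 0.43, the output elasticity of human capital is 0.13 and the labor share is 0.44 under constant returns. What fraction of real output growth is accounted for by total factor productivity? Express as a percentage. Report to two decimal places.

Total factor productivity accounted for -1.32% of growth.

Labor's share = 1 − 0.43 − 0.13 = 0.44.
Physical capital: 0.43 × 12.9 = 5.547 pp.
The human-capital index: 0.13 × 5.9 = 0.767 pp.
Labor input: 0.44 × 2 = 0.88 pp.
TFP growth = 7.1 − 7.194 = -0.094%.
TFP share of growth = -0.094 / 7.1 × 100 = -1.3239%.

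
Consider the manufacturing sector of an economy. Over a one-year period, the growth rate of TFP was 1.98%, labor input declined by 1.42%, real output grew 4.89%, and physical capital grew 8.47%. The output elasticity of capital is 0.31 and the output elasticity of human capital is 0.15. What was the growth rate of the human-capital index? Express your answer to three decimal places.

7.007%

Labor's share = 1 − 0.31 − 0.15 = 0.54.
gY = gA + 0.31×8.47 + 0.54×(-1.42) + 0.15×g.
0.15×g = 4.89 − 1.98 − 1.8589 = 1.0511.
g = 1.0511 / 0.15 = 7.00733%.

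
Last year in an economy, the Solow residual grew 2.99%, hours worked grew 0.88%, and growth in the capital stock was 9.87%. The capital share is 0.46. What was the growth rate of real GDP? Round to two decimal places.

Real GDP growth was 8.01%.

Labor's share = 1 − 0.46 = 0.54.
The capital stock: 0.46 × 9.87 = 4.5402 pp.
Hours worked: 0.54 × 0.88 = 0.4752 pp.
Output growth = 2.99 + 5.0154 = 8.0054%.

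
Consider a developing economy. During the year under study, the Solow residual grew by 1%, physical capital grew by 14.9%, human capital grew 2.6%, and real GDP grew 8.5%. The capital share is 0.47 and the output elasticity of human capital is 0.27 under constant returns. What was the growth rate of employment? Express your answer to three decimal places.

Labor's share = 1 − 0.47 − 0.27 = 0.26.
gY = gA + 0.47×14.9 + 0.27×2.6 + 0.26×g.
0.26×g = 8.5 − 1 − 7.705 = -0.205.
g = -0.205 / 0.26 = -0.78846%.

-0.788%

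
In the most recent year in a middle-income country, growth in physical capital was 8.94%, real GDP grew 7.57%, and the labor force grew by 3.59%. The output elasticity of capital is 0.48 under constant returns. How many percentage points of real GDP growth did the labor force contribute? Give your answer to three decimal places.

Labor's share = 1 − 0.48 = 0.52.
Contribution = share × growth = 0.52 × 3.59 = 1.8668 pp.

1.867 pp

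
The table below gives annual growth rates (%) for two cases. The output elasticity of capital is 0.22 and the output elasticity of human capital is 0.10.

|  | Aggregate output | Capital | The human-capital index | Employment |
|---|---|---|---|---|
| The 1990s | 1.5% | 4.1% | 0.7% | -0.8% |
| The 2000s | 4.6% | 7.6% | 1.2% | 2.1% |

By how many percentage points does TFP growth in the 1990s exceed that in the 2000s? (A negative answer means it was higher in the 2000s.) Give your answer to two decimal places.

Labor's share = 1 − 0.22 − 0.1 = 0.68.
The 1990s: TFP = 1.5 − 0.902 − 0.07 + 0.544 = 1.072%.
The 2000s: TFP = 4.6 − 1.672 − 0.12 − 1.428 = 1.38%.
Difference = 1.072 − (1.38) = -0.308 pp.

-0.31 percentage points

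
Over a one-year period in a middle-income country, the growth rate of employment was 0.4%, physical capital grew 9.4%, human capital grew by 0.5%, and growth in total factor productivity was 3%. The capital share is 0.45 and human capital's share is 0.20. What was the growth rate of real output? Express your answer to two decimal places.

Labor's share = 1 − 0.45 − 0.2 = 0.35.
Physical capital: 0.45 × 9.4 = 4.23 pp.
Human capital: 0.2 × 0.5 = 0.1 pp.
Employment: 0.35 × 0.4 = 0.14 pp.
Output growth = 3 + 4.47 = 7.47%.

Real output grew 7.47%.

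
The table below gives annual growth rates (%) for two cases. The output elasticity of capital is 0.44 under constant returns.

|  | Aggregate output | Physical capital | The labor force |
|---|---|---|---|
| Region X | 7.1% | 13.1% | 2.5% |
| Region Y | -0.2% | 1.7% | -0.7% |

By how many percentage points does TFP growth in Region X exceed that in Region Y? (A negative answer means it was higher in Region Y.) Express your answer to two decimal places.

0.49 percentage points

Labor's share = 1 − 0.44 = 0.56.
Region X: TFP = 7.1 − 5.764 − 1.4 = -0.064%.
Region Y: TFP = -0.2 − 0.748 + 0.392 = -0.556%.
Difference = -0.064 − (-0.556) = 0.492 pp.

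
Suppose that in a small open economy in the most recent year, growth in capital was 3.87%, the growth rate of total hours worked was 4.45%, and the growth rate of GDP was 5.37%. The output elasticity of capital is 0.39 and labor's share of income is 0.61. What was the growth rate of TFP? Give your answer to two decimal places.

1.15%

Labor's share = 1 − 0.39 = 0.61.
Capital: 0.39 × 3.87 = 1.5093 pp.
Total hours worked: 0.61 × 4.45 = 2.7145 pp.
TFP growth = 5.37 − 4.2238 = 1.1462%.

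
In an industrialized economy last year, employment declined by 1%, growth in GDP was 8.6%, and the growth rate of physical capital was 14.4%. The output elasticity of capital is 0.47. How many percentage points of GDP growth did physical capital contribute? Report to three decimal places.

Contribution = share × growth = 0.47 × 14.4 = 6.768 pp.

6.768 percentage points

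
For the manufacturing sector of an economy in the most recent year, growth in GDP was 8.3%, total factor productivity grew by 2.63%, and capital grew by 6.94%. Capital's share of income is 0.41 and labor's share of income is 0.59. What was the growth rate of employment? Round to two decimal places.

4.79%

Labor's share = 1 − 0.41 = 0.59.
gY = gA + 0.41×6.94 + 0.59×g.
0.59×g = 8.3 − 2.63 − 2.8454 = 2.8246.
g = 2.8246 / 0.59 = 4.7875%.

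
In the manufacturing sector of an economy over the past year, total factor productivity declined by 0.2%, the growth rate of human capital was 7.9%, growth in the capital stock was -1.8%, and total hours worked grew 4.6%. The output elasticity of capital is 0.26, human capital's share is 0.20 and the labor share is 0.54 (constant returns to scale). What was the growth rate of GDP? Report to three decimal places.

Labor's share = 1 − 0.26 − 0.2 = 0.54.
The capital stock: 0.26 × (-1.8) = -0.468 pp.
Human capital: 0.2 × 7.9 = 1.58 pp.
Total hours worked: 0.54 × 4.6 = 2.484 pp.
Output growth = -0.2 + 3.596 = 3.396%.

3.396%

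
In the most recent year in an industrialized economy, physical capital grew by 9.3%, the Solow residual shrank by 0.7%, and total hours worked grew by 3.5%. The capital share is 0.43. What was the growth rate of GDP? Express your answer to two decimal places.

GDP growth was 5.29%.

Labor's share = 1 − 0.43 = 0.57.
Physical capital: 0.43 × 9.3 = 3.999 pp.
Total hours worked: 0.57 × 3.5 = 1.995 pp.
Output growth = -0.7 + 5.994 = 5.294%.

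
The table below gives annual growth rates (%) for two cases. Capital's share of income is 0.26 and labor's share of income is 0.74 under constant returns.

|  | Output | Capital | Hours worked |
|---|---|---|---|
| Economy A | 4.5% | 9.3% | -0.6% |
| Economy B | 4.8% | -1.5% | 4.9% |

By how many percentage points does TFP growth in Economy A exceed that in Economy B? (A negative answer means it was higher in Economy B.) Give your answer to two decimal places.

0.96 percentage points

Labor's share = 1 − 0.26 = 0.74.
Economy A: TFP = 4.5 − 2.418 + 0.444 = 2.526%.
Economy B: TFP = 4.8 + 0.39 − 3.626 = 1.564%.
Difference = 2.526 − (1.564) = 0.962 pp.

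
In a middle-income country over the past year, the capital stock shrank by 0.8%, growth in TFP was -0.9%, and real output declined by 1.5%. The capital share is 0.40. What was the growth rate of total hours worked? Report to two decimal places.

Labor's share = 1 − 0.4 = 0.6.
gY = gA + 0.4×(-0.8) + 0.6×g.
0.6×g = -1.5 + 0.9 + 0.32 = -0.28.
g = -0.28 / 0.6 = -0.4667%.

-0.47%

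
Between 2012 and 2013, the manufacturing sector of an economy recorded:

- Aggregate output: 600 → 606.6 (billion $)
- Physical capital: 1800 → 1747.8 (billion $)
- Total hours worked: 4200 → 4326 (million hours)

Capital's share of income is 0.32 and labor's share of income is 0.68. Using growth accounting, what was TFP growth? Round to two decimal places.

Aggregate output growth = (606.6 − 600) / 600 = 1.1%.
Physical capital growth = (1747.8 − 1800) / 1800 = -2.9%.
Total hours worked growth = (4326 − 4200) / 4200 = 3%.
Labor's share = 1 − 0.32 = 0.68.
Physical capital: 0.32 × (-2.9) = -0.928 pp.
Total hours worked: 0.68 × 3 = 2.04 pp.
TFP growth = 1.1 − 1.112 = -0.012%.

-0.01%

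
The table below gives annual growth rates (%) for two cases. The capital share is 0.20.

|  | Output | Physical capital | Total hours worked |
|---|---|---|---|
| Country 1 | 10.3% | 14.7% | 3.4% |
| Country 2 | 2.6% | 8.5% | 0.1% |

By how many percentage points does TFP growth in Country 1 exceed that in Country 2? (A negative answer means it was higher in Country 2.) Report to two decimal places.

Labor's share = 1 − 0.2 = 0.8.
Country 1: TFP = 10.3 − 2.94 − 2.72 = 4.64%.
Country 2: TFP = 2.6 − 1.7 − 0.08 = 0.82%.
Difference = 4.64 − (0.82) = 3.82 pp.

3.82 percentage points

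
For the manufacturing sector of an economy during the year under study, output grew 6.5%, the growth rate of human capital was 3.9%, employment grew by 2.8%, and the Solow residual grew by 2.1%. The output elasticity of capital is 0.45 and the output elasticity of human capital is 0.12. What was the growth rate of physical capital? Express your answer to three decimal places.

Labor's share = 1 − 0.45 − 0.12 = 0.43.
gY = gA + 0.12×3.9 + 0.43×2.8 + 0.45×g.
0.45×g = 6.5 − 2.1 − 1.672 = 2.728.
g = 2.728 / 0.45 = 6.06222%.

Physical capital growth was 6.062%.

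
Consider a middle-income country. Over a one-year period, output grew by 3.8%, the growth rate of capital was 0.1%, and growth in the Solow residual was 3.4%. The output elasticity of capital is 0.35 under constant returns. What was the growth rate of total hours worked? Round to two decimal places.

0.56%

Labor's share = 1 − 0.35 = 0.65.
gY = gA + 0.35×0.1 + 0.65×g.
0.65×g = 3.8 − 3.4 − 0.035 = 0.365.
g = 0.365 / 0.65 = 0.5615%.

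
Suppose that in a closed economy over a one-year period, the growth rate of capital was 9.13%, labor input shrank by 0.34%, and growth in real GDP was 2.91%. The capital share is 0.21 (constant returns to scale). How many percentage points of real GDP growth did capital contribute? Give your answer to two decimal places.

1.92 percentage points

Contribution = share × growth = 0.21 × 9.13 = 1.9173 pp.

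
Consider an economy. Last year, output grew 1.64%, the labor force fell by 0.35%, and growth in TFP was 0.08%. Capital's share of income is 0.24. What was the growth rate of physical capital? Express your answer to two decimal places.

Labor's share = 1 − 0.24 = 0.76.
gY = gA + 0.76×(-0.35) + 0.24×g.
0.24×g = 1.64 − 0.08 + 0.266 = 1.826.
g = 1.826 / 0.24 = 7.6083%.

Physical capital growth was 7.61%.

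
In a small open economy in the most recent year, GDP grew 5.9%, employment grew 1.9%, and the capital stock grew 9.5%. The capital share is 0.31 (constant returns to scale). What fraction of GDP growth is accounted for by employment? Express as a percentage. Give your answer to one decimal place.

Labor's share = 1 − 0.31 = 0.69.
Employment contributed 0.69 × 1.9 = 1.311 pp.
Share of growth = 1.311 / 5.9 × 100 = 22.22%.

22.2%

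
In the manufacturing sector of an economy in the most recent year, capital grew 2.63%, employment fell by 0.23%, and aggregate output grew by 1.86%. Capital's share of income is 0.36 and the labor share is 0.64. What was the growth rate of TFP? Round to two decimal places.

Labor's share = 1 − 0.36 = 0.64.
Capital: 0.36 × 2.63 = 0.9468 pp.
Employment: 0.64 × (-0.23) = -0.1472 pp.
TFP growth = 1.86 − 0.7996 = 1.0604%.

1.06%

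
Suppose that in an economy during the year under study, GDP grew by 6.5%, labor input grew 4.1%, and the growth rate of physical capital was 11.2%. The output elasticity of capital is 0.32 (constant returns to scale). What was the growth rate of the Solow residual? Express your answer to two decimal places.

The Solow residual grew 0.13%.

Labor's share = 1 − 0.32 = 0.68.
Physical capital: 0.32 × 11.2 = 3.584 pp.
Labor input: 0.68 × 4.1 = 2.788 pp.
TFP growth = 6.5 − 6.372 = 0.128%.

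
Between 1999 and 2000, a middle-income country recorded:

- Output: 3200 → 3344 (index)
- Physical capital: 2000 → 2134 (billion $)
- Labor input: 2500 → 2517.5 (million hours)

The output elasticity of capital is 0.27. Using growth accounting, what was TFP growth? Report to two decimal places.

Output growth = (3344 − 3200) / 3200 = 4.5%.
Physical capital growth = (2134 − 2000) / 2000 = 6.7%.
Labor input growth = (2517.5 − 2500) / 2500 = 0.7%.
Labor's share = 1 − 0.27 = 0.73.
Physical capital: 0.27 × 6.7 = 1.809 pp.
Labor input: 0.73 × 0.7 = 0.511 pp.
TFP growth = 4.5 − 2.32 = 2.18%.

2.18%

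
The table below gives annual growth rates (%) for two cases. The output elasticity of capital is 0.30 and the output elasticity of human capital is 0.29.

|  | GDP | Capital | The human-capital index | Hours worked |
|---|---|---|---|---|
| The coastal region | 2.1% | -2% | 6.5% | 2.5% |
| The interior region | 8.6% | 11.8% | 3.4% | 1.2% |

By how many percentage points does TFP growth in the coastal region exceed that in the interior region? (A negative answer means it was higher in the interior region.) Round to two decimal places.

Labor's share = 1 − 0.3 − 0.29 = 0.41.
The coastal region: TFP = 2.1 + 0.6 − 1.885 − 1.025 = -0.21%.
The interior region: TFP = 8.6 − 3.54 − 0.986 − 0.492 = 3.582%.
Difference = -0.21 − (3.582) = -3.792 pp.

-3.79 percentage points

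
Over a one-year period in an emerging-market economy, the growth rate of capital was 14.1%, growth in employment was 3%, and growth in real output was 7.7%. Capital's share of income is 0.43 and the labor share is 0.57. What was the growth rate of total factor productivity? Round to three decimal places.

Labor's share = 1 − 0.43 = 0.57.
Capital: 0.43 × 14.1 = 6.063 pp.
Employment: 0.57 × 3 = 1.71 pp.
TFP growth = 7.7 − 7.773 = -0.073%.

-0.073%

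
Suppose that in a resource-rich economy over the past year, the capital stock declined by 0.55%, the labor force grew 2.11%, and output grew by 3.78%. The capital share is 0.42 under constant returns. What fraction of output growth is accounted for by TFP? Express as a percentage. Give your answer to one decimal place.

73.7%

Labor's share = 1 − 0.42 = 0.58.
The capital stock: 0.42 × (-0.55) = -0.231 pp.
The labor force: 0.58 × 2.11 = 1.2238 pp.
TFP growth = 3.78 − 0.9928 = 2.7872%.
TFP share of growth = 2.7872 / 3.78 × 100 = 73.735%.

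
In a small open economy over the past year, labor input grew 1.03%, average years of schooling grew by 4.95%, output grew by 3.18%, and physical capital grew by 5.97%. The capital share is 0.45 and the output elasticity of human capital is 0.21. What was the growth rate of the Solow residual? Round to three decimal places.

Labor's share = 1 − 0.45 − 0.21 = 0.34.
Physical capital: 0.45 × 5.97 = 2.6865 pp.
Average years of schooling: 0.21 × 4.95 = 1.0395 pp.
Labor input: 0.34 × 1.03 = 0.3502 pp.
TFP growth = 3.18 − 4.0762 = -0.8962%.

-0.896%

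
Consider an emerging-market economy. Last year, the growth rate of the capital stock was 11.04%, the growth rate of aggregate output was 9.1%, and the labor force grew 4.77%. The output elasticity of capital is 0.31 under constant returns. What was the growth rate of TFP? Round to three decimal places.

Labor's share = 1 − 0.31 = 0.69.
The capital stock: 0.31 × 11.04 = 3.4224 pp.
The labor force: 0.69 × 4.77 = 3.2913 pp.
TFP growth = 9.1 − 6.7137 = 2.3863%.

TFP grew 2.386%.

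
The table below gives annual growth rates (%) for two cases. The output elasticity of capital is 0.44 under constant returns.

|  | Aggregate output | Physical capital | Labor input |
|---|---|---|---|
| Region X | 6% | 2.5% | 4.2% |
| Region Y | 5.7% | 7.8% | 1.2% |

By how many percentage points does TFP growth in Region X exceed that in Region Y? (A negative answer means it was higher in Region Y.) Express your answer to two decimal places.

0.95 percentage points

Labor's share = 1 − 0.44 = 0.56.
Region X: TFP = 6 − 1.1 − 2.352 = 2.548%.
Region Y: TFP = 5.7 − 3.432 − 0.672 = 1.596%.
Difference = 2.548 − (1.596) = 0.952 pp.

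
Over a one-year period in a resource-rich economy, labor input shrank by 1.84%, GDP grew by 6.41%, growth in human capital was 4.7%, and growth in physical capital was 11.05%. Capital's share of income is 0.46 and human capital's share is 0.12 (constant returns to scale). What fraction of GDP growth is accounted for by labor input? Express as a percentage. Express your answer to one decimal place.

Labor input accounted for -12.1% of growth.

Labor's share = 1 − 0.46 − 0.12 = 0.42.
Labor input contributed 0.42 × (-1.84) = -0.7728 pp.
Share of growth = -0.7728 / 6.41 × 100 = -12.056%.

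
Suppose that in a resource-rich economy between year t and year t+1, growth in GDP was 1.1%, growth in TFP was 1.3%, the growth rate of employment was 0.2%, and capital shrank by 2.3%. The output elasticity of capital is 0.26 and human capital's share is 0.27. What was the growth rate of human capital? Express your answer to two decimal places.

Labor's share = 1 − 0.26 − 0.27 = 0.47.
gY = gA + 0.26×(-2.3) + 0.47×0.2 + 0.27×g.
0.27×g = 1.1 − 1.3 + 0.504 = 0.304.
g = 0.304 / 0.27 = 1.1259%.

Human capital grew 1.13%.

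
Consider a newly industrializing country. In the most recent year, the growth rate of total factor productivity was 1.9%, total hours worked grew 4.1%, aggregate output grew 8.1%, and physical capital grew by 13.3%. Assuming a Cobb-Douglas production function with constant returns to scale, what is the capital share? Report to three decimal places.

0.228

gY = gA + α·gK + (1−α)·gL, so gY − gA − gL = α(gK − gL).
8.1 − 1.9 − 4.1 = α × (13.3 − 4.1).
2.1 = 9.2 α, so α = 0.22826.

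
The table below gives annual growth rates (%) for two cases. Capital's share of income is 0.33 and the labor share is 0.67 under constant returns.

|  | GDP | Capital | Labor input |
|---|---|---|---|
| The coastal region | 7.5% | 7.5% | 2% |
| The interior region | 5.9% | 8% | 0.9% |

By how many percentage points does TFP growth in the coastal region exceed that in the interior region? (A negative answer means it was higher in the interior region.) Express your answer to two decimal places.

1.03 percentage points

Labor's share = 1 − 0.33 = 0.67.
The coastal region: TFP = 7.5 − 2.475 − 1.34 = 3.685%.
The interior region: TFP = 5.9 − 2.64 − 0.603 = 2.657%.
Difference = 3.685 − (2.657) = 1.028 pp.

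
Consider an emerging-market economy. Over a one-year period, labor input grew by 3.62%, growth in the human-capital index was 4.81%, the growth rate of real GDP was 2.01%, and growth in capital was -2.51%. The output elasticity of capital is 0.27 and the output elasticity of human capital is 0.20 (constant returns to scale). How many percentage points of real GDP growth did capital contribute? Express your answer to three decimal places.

Contribution = share × growth = 0.27 × (-2.51) = -0.6777 pp.

-0.678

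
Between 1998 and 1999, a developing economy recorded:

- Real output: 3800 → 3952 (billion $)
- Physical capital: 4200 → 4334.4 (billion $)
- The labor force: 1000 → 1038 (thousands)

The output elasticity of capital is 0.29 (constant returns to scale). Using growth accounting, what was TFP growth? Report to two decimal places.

0.37%

Real output growth = (3952 − 3800) / 3800 = 4%.
Physical capital growth = (4334.4 − 4200) / 4200 = 3.2%.
The labor force growth = (1038 − 1000) / 1000 = 3.8%.
Labor's share = 1 − 0.29 = 0.71.
Physical capital: 0.29 × 3.2 = 0.928 pp.
The labor force: 0.71 × 3.8 = 2.698 pp.
TFP growth = 4 − 3.626 = 0.374%.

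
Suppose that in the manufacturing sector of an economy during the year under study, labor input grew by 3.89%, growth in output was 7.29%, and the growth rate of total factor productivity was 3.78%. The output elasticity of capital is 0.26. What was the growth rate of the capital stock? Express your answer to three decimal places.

2.428%

Labor's share = 1 − 0.26 = 0.74.
gY = gA + 0.74×3.89 + 0.26×g.
0.26×g = 7.29 − 3.78 − 2.8786 = 0.6314.
g = 0.6314 / 0.26 = 2.42846%.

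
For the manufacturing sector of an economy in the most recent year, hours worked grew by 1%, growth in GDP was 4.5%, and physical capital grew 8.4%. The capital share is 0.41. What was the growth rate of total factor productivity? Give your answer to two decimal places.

Labor's share = 1 − 0.41 = 0.59.
Physical capital: 0.41 × 8.4 = 3.444 pp.
Hours worked: 0.59 × 1 = 0.59 pp.
TFP growth = 4.5 − 4.034 = 0.466%.

0.47%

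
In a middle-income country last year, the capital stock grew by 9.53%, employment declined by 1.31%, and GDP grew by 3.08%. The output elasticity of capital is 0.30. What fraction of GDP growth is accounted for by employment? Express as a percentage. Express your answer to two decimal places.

-29.77%

Labor's share = 1 − 0.3 = 0.7.
Employment contributed 0.7 × (-1.31) = -0.917 pp.
Share of growth = -0.917 / 3.08 × 100 = -29.7727%.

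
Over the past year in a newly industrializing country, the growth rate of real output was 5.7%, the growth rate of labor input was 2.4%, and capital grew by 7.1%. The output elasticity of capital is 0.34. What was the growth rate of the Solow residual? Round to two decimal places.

1.70%

Labor's share = 1 − 0.34 = 0.66.
Capital: 0.34 × 7.1 = 2.414 pp.
Labor input: 0.66 × 2.4 = 1.584 pp.
TFP growth = 5.7 − 3.998 = 1.702%.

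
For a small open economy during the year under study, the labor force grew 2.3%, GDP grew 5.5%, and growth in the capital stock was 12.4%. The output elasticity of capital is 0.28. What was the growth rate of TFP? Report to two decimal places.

0.37%

Labor's share = 1 − 0.28 = 0.72.
The capital stock: 0.28 × 12.4 = 3.472 pp.
The labor force: 0.72 × 2.3 = 1.656 pp.
TFP growth = 5.5 − 5.128 = 0.372%.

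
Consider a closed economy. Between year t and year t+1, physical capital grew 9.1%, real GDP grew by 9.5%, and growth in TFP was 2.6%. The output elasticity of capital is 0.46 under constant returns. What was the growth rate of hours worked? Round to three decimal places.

Hours worked growth was 5.026%.

Labor's share = 1 − 0.46 = 0.54.
gY = gA + 0.46×9.1 + 0.54×g.
0.54×g = 9.5 − 2.6 − 4.186 = 2.714.
g = 2.714 / 0.54 = 5.02593%.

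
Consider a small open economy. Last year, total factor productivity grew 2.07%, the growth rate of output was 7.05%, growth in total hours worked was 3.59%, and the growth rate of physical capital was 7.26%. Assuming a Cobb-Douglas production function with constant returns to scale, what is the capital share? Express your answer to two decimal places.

gY = gA + α·gK + (1−α)·gL, so gY − gA − gL = α(gK − gL).
7.05 − 2.07 − 3.59 = α × (7.26 − 3.59).
1.39 = 3.67 α, so α = 0.3787.

The capital share is 0.38.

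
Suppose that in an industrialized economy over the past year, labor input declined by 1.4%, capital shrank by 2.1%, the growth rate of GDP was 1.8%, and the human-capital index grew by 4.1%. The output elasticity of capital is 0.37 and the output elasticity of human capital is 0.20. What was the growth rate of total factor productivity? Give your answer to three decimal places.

2.359%

Labor's share = 1 − 0.37 − 0.2 = 0.43.
Capital: 0.37 × (-2.1) = -0.777 pp.
The human-capital index: 0.2 × 4.1 = 0.82 pp.
Labor input: 0.43 × (-1.4) = -0.602 pp.
TFP growth = 1.8 + 0.559 = 2.359%.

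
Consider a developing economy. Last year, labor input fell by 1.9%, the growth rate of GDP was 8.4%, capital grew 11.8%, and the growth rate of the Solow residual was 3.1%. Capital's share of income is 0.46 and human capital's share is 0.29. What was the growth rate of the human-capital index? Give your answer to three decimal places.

1.197%

Labor's share = 1 − 0.46 − 0.29 = 0.25.
gY = gA + 0.46×11.8 + 0.25×(-1.9) + 0.29×g.
0.29×g = 8.4 − 3.1 − 4.953 = 0.347.
g = 0.347 / 0.29 = 1.19655%.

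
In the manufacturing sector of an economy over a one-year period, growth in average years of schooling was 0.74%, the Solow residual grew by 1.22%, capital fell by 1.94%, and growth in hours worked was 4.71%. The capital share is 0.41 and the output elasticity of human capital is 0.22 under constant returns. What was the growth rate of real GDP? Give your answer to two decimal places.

Labor's share = 1 − 0.41 − 0.22 = 0.37.
Capital: 0.41 × (-1.94) = -0.7954 pp.
Average years of schooling: 0.22 × 0.74 = 0.1628 pp.
Hours worked: 0.37 × 4.71 = 1.7427 pp.
Output growth = 1.22 + 1.1101 = 2.3301%.

2.33%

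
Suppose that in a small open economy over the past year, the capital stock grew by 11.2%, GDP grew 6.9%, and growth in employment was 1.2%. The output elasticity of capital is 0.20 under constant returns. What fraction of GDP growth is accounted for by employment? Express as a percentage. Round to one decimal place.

Labor's share = 1 − 0.2 = 0.8.
Employment contributed 0.8 × 1.2 = 0.96 pp.
Share of growth = 0.96 / 6.9 × 100 = 13.913%.

13.9%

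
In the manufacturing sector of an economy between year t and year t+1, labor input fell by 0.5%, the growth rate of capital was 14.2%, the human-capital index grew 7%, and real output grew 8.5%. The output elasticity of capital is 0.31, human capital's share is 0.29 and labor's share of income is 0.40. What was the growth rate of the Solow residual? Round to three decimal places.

The Solow residual grew 2.268%.

Labor's share = 1 − 0.31 − 0.29 = 0.4.
Capital: 0.31 × 14.2 = 4.402 pp.
The human-capital index: 0.29 × 7 = 2.03 pp.
Labor input: 0.4 × (-0.5) = -0.2 pp.
TFP growth = 8.5 − 6.232 = 2.268%.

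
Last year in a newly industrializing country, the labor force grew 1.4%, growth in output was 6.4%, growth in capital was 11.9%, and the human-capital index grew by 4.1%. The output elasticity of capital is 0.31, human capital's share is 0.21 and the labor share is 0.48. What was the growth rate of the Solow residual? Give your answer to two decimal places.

Labor's share = 1 − 0.31 − 0.21 = 0.48.
Capital: 0.31 × 11.9 = 3.689 pp.
The human-capital index: 0.21 × 4.1 = 0.861 pp.
The labor force: 0.48 × 1.4 = 0.672 pp.
TFP growth = 6.4 − 5.222 = 1.178%.

1.18%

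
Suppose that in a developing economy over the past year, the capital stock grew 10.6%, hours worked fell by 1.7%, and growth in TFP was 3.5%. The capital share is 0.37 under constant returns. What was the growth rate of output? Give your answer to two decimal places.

Labor's share = 1 − 0.37 = 0.63.
The capital stock: 0.37 × 10.6 = 3.922 pp.
Hours worked: 0.63 × (-1.7) = -1.071 pp.
Output growth = 3.5 + 2.851 = 6.351%.

6.35%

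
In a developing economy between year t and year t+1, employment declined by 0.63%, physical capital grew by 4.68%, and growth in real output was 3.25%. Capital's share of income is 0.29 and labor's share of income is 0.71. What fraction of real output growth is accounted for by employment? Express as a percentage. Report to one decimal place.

Labor's share = 1 − 0.29 = 0.71.
Employment contributed 0.71 × (-0.63) = -0.4473 pp.
Share of growth = -0.4473 / 3.25 × 100 = -13.763%.

Employment accounted for -13.8% of growth.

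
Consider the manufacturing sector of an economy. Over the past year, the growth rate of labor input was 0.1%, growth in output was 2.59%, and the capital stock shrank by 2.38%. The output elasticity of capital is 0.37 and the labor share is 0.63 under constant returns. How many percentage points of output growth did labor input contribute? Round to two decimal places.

Labor's share = 1 − 0.37 = 0.63.
Contribution = share × growth = 0.63 × 0.1 = 0.063 pp.

0.06 pp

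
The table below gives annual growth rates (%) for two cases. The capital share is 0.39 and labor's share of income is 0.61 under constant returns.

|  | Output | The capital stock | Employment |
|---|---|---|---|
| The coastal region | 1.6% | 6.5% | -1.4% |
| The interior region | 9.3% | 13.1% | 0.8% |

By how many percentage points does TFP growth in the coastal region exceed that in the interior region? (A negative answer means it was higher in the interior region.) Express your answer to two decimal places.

-3.78 percentage points

Labor's share = 1 − 0.39 = 0.61.
The coastal region: TFP = 1.6 − 2.535 + 0.854 = -0.081%.
The interior region: TFP = 9.3 − 5.109 − 0.488 = 3.703%.
Difference = -0.081 − (3.703) = -3.784 pp.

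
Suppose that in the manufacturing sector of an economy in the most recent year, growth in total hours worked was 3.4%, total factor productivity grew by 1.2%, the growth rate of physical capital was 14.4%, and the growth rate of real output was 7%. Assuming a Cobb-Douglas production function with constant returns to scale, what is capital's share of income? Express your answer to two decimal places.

gY = gA + α·gK + (1−α)·gL, so gY − gA − gL = α(gK − gL).
7 − 1.2 − 3.4 = α × (14.4 − 3.4).
2.4 = 11 α, so α = 0.2182.

α = 0.22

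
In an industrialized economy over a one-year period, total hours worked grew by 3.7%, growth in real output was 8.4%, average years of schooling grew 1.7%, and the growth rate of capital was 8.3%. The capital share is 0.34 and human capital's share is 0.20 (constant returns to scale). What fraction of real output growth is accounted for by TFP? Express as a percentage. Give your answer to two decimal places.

TFP accounted for 42.10% of growth.

Labor's share = 1 − 0.34 − 0.2 = 0.46.
Capital: 0.34 × 8.3 = 2.822 pp.
Average years of schooling: 0.2 × 1.7 = 0.34 pp.
Total hours worked: 0.46 × 3.7 = 1.702 pp.
TFP growth = 8.4 − 4.864 = 3.536%.
TFP share of growth = 3.536 / 8.4 × 100 = 42.0952%.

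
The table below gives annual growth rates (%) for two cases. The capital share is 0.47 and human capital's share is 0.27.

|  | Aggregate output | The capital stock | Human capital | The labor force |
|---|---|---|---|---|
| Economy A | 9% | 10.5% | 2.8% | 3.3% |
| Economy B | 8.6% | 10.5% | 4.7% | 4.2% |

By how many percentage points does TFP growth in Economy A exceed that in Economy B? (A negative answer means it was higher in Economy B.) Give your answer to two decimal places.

1.15 percentage points

Labor's share = 1 − 0.47 − 0.27 = 0.26.
Economy A: TFP = 9 − 4.935 − 0.756 − 0.858 = 2.451%.
Economy B: TFP = 8.6 − 4.935 − 1.269 − 1.092 = 1.304%.
Difference = 2.451 − (1.304) = 1.147 pp.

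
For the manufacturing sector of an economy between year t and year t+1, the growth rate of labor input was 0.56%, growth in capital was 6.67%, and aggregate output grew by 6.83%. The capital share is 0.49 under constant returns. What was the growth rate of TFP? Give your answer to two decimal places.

TFP grew 3.28%.

Labor's share = 1 − 0.49 = 0.51.
Capital: 0.49 × 6.67 = 3.2683 pp.
Labor input: 0.51 × 0.56 = 0.2856 pp.
TFP growth = 6.83 − 3.5539 = 3.2761%.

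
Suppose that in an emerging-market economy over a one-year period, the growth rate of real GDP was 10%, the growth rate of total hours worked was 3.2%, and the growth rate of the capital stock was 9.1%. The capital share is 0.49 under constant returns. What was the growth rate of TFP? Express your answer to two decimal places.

3.91%

Labor's share = 1 − 0.49 = 0.51.
The capital stock: 0.49 × 9.1 = 4.459 pp.
Total hours worked: 0.51 × 3.2 = 1.632 pp.
TFP growth = 10 − 6.091 = 3.909%.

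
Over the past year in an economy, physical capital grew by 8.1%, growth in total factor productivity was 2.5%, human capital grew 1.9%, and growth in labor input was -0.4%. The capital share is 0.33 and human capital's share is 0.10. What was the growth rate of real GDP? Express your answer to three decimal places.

Labor's share = 1 − 0.33 − 0.1 = 0.57.
Physical capital: 0.33 × 8.1 = 2.673 pp.
Human capital: 0.1 × 1.9 = 0.19 pp.
Labor input: 0.57 × (-0.4) = -0.228 pp.
Output growth = 2.5 + 2.635 = 5.135%.

5.135%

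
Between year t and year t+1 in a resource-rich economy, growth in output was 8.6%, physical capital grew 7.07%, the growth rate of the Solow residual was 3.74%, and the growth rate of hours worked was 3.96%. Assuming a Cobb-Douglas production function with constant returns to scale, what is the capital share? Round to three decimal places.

α = 0.289

gY = gA + α·gK + (1−α)·gL, so gY − gA − gL = α(gK − gL).
8.6 − 3.74 − 3.96 = α × (7.07 − 3.96).
0.9 = 3.11 α, so α = 0.28939.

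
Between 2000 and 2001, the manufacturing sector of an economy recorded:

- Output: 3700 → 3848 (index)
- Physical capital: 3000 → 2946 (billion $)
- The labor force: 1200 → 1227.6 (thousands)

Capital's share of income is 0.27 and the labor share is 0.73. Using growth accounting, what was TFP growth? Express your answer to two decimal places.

Output growth = (3848 − 3700) / 3700 = 4%.
Physical capital growth = (2946 − 3000) / 3000 = -1.8%.
The labor force growth = (1227.6 − 1200) / 1200 = 2.3%.
Labor's share = 1 − 0.27 = 0.73.
Physical capital: 0.27 × (-1.8) = -0.486 pp.
The labor force: 0.73 × 2.3 = 1.679 pp.
TFP growth = 4 − 1.193 = 2.807%.

2.81%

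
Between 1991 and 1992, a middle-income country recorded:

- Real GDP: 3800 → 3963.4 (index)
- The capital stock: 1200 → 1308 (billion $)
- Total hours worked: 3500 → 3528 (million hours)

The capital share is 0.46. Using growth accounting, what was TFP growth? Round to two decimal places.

Real GDP growth = (3963.4 − 3800) / 3800 = 4.3%.
The capital stock growth = (1308 − 1200) / 1200 = 9%.
Total hours worked growth = (3528 − 3500) / 3500 = 0.8%.
Labor's share = 1 − 0.46 = 0.54.
The capital stock: 0.46 × 9 = 4.14 pp.
Total hours worked: 0.54 × 0.8 = 0.432 pp.
TFP growth = 4.3 − 4.572 = -0.272%.

-0.27%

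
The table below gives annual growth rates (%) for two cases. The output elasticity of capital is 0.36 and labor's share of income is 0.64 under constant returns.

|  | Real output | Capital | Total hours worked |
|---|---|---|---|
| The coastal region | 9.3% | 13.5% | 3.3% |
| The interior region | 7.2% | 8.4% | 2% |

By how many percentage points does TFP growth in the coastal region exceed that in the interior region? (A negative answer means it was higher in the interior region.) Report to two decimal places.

Labor's share = 1 − 0.36 = 0.64.
The coastal region: TFP = 9.3 − 4.86 − 2.112 = 2.328%.
The interior region: TFP = 7.2 − 3.024 − 1.28 = 2.896%.
Difference = 2.328 − (2.896) = -0.568 pp.

-0.57 percentage points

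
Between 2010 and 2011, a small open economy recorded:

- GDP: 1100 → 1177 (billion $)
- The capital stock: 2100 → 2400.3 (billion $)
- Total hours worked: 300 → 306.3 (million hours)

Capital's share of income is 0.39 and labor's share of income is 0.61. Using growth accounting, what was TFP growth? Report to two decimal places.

GDP growth = (1177 − 1100) / 1100 = 7%.
The capital stock growth = (2400.3 − 2100) / 2100 = 14.3%.
Total hours worked growth = (306.3 − 300) / 300 = 2.1%.
Labor's share = 1 − 0.39 = 0.61.
The capital stock: 0.39 × 14.3 = 5.577 pp.
Total hours worked: 0.61 × 2.1 = 1.281 pp.
TFP growth = 7 − 6.858 = 0.142%.

TFP growth was 0.14%.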